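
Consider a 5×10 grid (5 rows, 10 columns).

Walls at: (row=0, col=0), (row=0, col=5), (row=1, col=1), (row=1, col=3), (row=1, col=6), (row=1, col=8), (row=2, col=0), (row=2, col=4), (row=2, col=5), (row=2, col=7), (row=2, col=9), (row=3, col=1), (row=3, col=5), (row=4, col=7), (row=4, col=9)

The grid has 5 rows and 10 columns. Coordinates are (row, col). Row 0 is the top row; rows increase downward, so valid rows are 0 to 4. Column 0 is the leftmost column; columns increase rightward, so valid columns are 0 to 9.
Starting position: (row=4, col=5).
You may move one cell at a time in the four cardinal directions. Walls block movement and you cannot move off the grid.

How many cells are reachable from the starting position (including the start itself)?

BFS flood-fill from (row=4, col=5):
  Distance 0: (row=4, col=5)
  Distance 1: (row=4, col=4), (row=4, col=6)
  Distance 2: (row=3, col=4), (row=3, col=6), (row=4, col=3)
  Distance 3: (row=2, col=6), (row=3, col=3), (row=3, col=7), (row=4, col=2)
  Distance 4: (row=2, col=3), (row=3, col=2), (row=3, col=8), (row=4, col=1)
  Distance 5: (row=2, col=2), (row=2, col=8), (row=3, col=9), (row=4, col=0), (row=4, col=8)
  Distance 6: (row=1, col=2), (row=2, col=1), (row=3, col=0)
  Distance 7: (row=0, col=2)
  Distance 8: (row=0, col=1), (row=0, col=3)
  Distance 9: (row=0, col=4)
  Distance 10: (row=1, col=4)
  Distance 11: (row=1, col=5)
Total reachable: 28 (grid has 35 open cells total)

Answer: Reachable cells: 28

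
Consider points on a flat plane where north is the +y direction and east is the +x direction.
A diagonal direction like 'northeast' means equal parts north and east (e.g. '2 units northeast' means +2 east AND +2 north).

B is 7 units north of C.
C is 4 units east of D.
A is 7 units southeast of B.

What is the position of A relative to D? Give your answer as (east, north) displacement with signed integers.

Place D at the origin (east=0, north=0).
  C is 4 units east of D: delta (east=+4, north=+0); C at (east=4, north=0).
  B is 7 units north of C: delta (east=+0, north=+7); B at (east=4, north=7).
  A is 7 units southeast of B: delta (east=+7, north=-7); A at (east=11, north=0).
Therefore A relative to D: (east=11, north=0).

Answer: A is at (east=11, north=0) relative to D.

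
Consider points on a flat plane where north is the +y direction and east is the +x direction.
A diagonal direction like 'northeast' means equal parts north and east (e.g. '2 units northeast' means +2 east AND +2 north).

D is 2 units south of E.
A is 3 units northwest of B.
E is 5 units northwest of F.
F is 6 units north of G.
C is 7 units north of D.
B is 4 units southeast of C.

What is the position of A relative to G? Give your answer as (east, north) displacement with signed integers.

Answer: A is at (east=-4, north=15) relative to G.

Derivation:
Place G at the origin (east=0, north=0).
  F is 6 units north of G: delta (east=+0, north=+6); F at (east=0, north=6).
  E is 5 units northwest of F: delta (east=-5, north=+5); E at (east=-5, north=11).
  D is 2 units south of E: delta (east=+0, north=-2); D at (east=-5, north=9).
  C is 7 units north of D: delta (east=+0, north=+7); C at (east=-5, north=16).
  B is 4 units southeast of C: delta (east=+4, north=-4); B at (east=-1, north=12).
  A is 3 units northwest of B: delta (east=-3, north=+3); A at (east=-4, north=15).
Therefore A relative to G: (east=-4, north=15).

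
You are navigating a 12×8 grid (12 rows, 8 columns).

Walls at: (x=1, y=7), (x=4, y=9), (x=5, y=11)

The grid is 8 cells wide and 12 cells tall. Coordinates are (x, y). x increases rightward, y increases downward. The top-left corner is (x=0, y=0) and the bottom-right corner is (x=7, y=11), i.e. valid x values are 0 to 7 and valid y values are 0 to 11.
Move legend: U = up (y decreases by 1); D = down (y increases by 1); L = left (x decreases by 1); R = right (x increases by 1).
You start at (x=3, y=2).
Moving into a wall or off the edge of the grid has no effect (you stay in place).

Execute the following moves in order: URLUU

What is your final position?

Answer: Final position: (x=3, y=0)

Derivation:
Start: (x=3, y=2)
  U (up): (x=3, y=2) -> (x=3, y=1)
  R (right): (x=3, y=1) -> (x=4, y=1)
  L (left): (x=4, y=1) -> (x=3, y=1)
  U (up): (x=3, y=1) -> (x=3, y=0)
  U (up): blocked, stay at (x=3, y=0)
Final: (x=3, y=0)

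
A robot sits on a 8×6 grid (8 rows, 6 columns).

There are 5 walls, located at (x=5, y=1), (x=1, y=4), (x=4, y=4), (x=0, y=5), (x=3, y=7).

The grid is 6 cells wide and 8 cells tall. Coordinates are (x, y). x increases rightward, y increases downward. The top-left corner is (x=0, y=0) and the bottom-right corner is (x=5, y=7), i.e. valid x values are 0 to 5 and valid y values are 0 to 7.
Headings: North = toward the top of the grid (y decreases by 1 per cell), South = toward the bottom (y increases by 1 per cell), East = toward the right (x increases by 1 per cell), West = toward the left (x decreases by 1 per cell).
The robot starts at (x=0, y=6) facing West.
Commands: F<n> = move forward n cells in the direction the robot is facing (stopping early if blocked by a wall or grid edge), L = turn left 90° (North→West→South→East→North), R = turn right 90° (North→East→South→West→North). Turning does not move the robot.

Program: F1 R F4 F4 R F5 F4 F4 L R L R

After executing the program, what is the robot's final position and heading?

Answer: Final position: (x=5, y=6), facing East

Derivation:
Start: (x=0, y=6), facing West
  F1: move forward 0/1 (blocked), now at (x=0, y=6)
  R: turn right, now facing North
  F4: move forward 0/4 (blocked), now at (x=0, y=6)
  F4: move forward 0/4 (blocked), now at (x=0, y=6)
  R: turn right, now facing East
  F5: move forward 5, now at (x=5, y=6)
  F4: move forward 0/4 (blocked), now at (x=5, y=6)
  F4: move forward 0/4 (blocked), now at (x=5, y=6)
  L: turn left, now facing North
  R: turn right, now facing East
  L: turn left, now facing North
  R: turn right, now facing East
Final: (x=5, y=6), facing East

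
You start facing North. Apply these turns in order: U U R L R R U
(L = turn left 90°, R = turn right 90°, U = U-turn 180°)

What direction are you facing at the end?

Start: North
  U (U-turn (180°)) -> South
  U (U-turn (180°)) -> North
  R (right (90° clockwise)) -> East
  L (left (90° counter-clockwise)) -> North
  R (right (90° clockwise)) -> East
  R (right (90° clockwise)) -> South
  U (U-turn (180°)) -> North
Final: North

Answer: Final heading: North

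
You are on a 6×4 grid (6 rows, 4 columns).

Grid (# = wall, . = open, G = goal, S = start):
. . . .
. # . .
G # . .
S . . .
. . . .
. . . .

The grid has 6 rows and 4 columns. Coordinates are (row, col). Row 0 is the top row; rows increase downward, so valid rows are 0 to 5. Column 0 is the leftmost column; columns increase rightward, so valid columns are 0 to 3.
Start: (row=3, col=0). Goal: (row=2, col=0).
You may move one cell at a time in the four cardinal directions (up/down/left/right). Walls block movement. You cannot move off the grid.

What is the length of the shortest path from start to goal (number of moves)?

Answer: Shortest path length: 1

Derivation:
BFS from (row=3, col=0) until reaching (row=2, col=0):
  Distance 0: (row=3, col=0)
  Distance 1: (row=2, col=0), (row=3, col=1), (row=4, col=0)  <- goal reached here
One shortest path (1 moves): (row=3, col=0) -> (row=2, col=0)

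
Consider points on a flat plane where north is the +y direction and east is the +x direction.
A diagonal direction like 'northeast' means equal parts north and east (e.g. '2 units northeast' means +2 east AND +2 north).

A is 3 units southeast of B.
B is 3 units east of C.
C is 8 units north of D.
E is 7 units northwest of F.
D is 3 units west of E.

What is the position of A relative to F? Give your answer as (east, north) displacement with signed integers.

Place F at the origin (east=0, north=0).
  E is 7 units northwest of F: delta (east=-7, north=+7); E at (east=-7, north=7).
  D is 3 units west of E: delta (east=-3, north=+0); D at (east=-10, north=7).
  C is 8 units north of D: delta (east=+0, north=+8); C at (east=-10, north=15).
  B is 3 units east of C: delta (east=+3, north=+0); B at (east=-7, north=15).
  A is 3 units southeast of B: delta (east=+3, north=-3); A at (east=-4, north=12).
Therefore A relative to F: (east=-4, north=12).

Answer: A is at (east=-4, north=12) relative to F.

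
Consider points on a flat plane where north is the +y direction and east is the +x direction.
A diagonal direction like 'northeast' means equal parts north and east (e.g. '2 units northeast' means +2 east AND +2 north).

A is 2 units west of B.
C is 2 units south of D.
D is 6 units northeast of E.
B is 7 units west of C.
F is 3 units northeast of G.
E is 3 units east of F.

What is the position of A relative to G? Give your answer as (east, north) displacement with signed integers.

Place G at the origin (east=0, north=0).
  F is 3 units northeast of G: delta (east=+3, north=+3); F at (east=3, north=3).
  E is 3 units east of F: delta (east=+3, north=+0); E at (east=6, north=3).
  D is 6 units northeast of E: delta (east=+6, north=+6); D at (east=12, north=9).
  C is 2 units south of D: delta (east=+0, north=-2); C at (east=12, north=7).
  B is 7 units west of C: delta (east=-7, north=+0); B at (east=5, north=7).
  A is 2 units west of B: delta (east=-2, north=+0); A at (east=3, north=7).
Therefore A relative to G: (east=3, north=7).

Answer: A is at (east=3, north=7) relative to G.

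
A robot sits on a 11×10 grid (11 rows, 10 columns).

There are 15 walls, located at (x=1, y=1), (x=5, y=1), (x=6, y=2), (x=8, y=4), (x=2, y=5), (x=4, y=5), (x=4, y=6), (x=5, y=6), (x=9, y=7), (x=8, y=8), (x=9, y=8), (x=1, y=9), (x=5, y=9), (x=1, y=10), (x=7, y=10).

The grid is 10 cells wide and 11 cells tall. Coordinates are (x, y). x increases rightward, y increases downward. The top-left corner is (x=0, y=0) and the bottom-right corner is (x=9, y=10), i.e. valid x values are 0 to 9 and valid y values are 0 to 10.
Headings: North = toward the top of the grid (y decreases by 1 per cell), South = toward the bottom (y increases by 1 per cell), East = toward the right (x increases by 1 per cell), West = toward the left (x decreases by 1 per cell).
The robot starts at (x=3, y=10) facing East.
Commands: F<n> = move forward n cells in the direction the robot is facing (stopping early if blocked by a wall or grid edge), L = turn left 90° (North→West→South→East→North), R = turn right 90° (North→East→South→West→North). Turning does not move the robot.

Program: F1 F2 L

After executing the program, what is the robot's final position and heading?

Start: (x=3, y=10), facing East
  F1: move forward 1, now at (x=4, y=10)
  F2: move forward 2, now at (x=6, y=10)
  L: turn left, now facing North
Final: (x=6, y=10), facing North

Answer: Final position: (x=6, y=10), facing North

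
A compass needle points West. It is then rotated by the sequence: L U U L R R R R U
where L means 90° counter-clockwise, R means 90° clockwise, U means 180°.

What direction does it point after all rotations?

Answer: Final heading: West

Derivation:
Start: West
  L (left (90° counter-clockwise)) -> South
  U (U-turn (180°)) -> North
  U (U-turn (180°)) -> South
  L (left (90° counter-clockwise)) -> East
  R (right (90° clockwise)) -> South
  R (right (90° clockwise)) -> West
  R (right (90° clockwise)) -> North
  R (right (90° clockwise)) -> East
  U (U-turn (180°)) -> West
Final: West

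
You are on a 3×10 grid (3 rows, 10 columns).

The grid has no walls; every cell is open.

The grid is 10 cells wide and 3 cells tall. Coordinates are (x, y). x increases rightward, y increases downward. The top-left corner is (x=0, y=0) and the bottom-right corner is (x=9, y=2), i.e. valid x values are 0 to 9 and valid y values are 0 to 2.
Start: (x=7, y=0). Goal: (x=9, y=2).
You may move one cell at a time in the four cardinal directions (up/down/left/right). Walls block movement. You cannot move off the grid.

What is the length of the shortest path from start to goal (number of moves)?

BFS from (x=7, y=0) until reaching (x=9, y=2):
  Distance 0: (x=7, y=0)
  Distance 1: (x=6, y=0), (x=8, y=0), (x=7, y=1)
  Distance 2: (x=5, y=0), (x=9, y=0), (x=6, y=1), (x=8, y=1), (x=7, y=2)
  Distance 3: (x=4, y=0), (x=5, y=1), (x=9, y=1), (x=6, y=2), (x=8, y=2)
  Distance 4: (x=3, y=0), (x=4, y=1), (x=5, y=2), (x=9, y=2)  <- goal reached here
One shortest path (4 moves): (x=7, y=0) -> (x=8, y=0) -> (x=9, y=0) -> (x=9, y=1) -> (x=9, y=2)

Answer: Shortest path length: 4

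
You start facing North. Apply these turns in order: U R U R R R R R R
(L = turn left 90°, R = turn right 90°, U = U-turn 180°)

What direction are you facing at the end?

Answer: Final heading: West

Derivation:
Start: North
  U (U-turn (180°)) -> South
  R (right (90° clockwise)) -> West
  U (U-turn (180°)) -> East
  R (right (90° clockwise)) -> South
  R (right (90° clockwise)) -> West
  R (right (90° clockwise)) -> North
  R (right (90° clockwise)) -> East
  R (right (90° clockwise)) -> South
  R (right (90° clockwise)) -> West
Final: West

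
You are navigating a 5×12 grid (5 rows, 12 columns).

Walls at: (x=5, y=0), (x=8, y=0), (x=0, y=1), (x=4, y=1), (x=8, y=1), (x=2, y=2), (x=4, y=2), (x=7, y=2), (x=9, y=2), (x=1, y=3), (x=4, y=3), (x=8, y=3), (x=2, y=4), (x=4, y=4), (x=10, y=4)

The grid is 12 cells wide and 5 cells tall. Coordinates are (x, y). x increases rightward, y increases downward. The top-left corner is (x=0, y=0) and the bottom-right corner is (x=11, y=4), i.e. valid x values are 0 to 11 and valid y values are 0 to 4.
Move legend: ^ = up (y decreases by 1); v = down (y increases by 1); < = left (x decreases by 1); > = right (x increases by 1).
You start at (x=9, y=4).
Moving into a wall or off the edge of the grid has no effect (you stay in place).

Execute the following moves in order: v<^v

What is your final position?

Start: (x=9, y=4)
  v (down): blocked, stay at (x=9, y=4)
  < (left): (x=9, y=4) -> (x=8, y=4)
  ^ (up): blocked, stay at (x=8, y=4)
  v (down): blocked, stay at (x=8, y=4)
Final: (x=8, y=4)

Answer: Final position: (x=8, y=4)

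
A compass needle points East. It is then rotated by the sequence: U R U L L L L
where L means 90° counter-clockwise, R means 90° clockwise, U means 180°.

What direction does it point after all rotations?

Start: East
  U (U-turn (180°)) -> West
  R (right (90° clockwise)) -> North
  U (U-turn (180°)) -> South
  L (left (90° counter-clockwise)) -> East
  L (left (90° counter-clockwise)) -> North
  L (left (90° counter-clockwise)) -> West
  L (left (90° counter-clockwise)) -> South
Final: South

Answer: Final heading: South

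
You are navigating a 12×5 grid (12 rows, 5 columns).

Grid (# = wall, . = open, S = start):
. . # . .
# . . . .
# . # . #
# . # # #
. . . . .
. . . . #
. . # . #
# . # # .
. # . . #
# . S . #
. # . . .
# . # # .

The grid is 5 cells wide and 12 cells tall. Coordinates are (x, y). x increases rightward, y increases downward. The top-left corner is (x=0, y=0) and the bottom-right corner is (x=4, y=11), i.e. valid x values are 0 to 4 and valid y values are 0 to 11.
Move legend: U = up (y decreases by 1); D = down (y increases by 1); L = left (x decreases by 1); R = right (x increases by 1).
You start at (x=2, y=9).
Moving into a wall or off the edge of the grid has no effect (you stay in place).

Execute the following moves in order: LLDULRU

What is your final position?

Answer: Final position: (x=2, y=8)

Derivation:
Start: (x=2, y=9)
  L (left): (x=2, y=9) -> (x=1, y=9)
  L (left): blocked, stay at (x=1, y=9)
  D (down): blocked, stay at (x=1, y=9)
  U (up): blocked, stay at (x=1, y=9)
  L (left): blocked, stay at (x=1, y=9)
  R (right): (x=1, y=9) -> (x=2, y=9)
  U (up): (x=2, y=9) -> (x=2, y=8)
Final: (x=2, y=8)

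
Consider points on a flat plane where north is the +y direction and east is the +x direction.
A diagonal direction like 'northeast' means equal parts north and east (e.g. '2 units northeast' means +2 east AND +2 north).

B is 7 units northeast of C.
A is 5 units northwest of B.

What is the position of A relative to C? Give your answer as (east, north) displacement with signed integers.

Answer: A is at (east=2, north=12) relative to C.

Derivation:
Place C at the origin (east=0, north=0).
  B is 7 units northeast of C: delta (east=+7, north=+7); B at (east=7, north=7).
  A is 5 units northwest of B: delta (east=-5, north=+5); A at (east=2, north=12).
Therefore A relative to C: (east=2, north=12).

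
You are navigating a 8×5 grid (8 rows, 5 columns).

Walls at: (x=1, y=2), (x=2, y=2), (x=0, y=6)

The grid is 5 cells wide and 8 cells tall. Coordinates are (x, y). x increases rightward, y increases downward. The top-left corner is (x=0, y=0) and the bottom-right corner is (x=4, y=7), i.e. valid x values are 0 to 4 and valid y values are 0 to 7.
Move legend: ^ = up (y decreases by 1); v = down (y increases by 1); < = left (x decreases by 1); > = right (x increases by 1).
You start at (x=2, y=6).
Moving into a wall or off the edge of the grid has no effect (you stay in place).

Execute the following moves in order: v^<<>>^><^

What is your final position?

Start: (x=2, y=6)
  v (down): (x=2, y=6) -> (x=2, y=7)
  ^ (up): (x=2, y=7) -> (x=2, y=6)
  < (left): (x=2, y=6) -> (x=1, y=6)
  < (left): blocked, stay at (x=1, y=6)
  > (right): (x=1, y=6) -> (x=2, y=6)
  > (right): (x=2, y=6) -> (x=3, y=6)
  ^ (up): (x=3, y=6) -> (x=3, y=5)
  > (right): (x=3, y=5) -> (x=4, y=5)
  < (left): (x=4, y=5) -> (x=3, y=5)
  ^ (up): (x=3, y=5) -> (x=3, y=4)
Final: (x=3, y=4)

Answer: Final position: (x=3, y=4)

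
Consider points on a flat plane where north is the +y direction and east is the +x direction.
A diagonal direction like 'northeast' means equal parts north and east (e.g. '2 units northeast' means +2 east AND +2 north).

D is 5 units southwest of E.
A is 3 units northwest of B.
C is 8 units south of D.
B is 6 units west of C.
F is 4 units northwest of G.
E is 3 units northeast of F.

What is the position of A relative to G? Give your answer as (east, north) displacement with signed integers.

Answer: A is at (east=-15, north=-3) relative to G.

Derivation:
Place G at the origin (east=0, north=0).
  F is 4 units northwest of G: delta (east=-4, north=+4); F at (east=-4, north=4).
  E is 3 units northeast of F: delta (east=+3, north=+3); E at (east=-1, north=7).
  D is 5 units southwest of E: delta (east=-5, north=-5); D at (east=-6, north=2).
  C is 8 units south of D: delta (east=+0, north=-8); C at (east=-6, north=-6).
  B is 6 units west of C: delta (east=-6, north=+0); B at (east=-12, north=-6).
  A is 3 units northwest of B: delta (east=-3, north=+3); A at (east=-15, north=-3).
Therefore A relative to G: (east=-15, north=-3).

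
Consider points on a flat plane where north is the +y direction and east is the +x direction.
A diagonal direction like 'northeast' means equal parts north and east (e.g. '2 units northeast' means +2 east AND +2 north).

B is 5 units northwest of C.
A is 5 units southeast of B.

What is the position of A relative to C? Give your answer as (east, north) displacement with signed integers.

Place C at the origin (east=0, north=0).
  B is 5 units northwest of C: delta (east=-5, north=+5); B at (east=-5, north=5).
  A is 5 units southeast of B: delta (east=+5, north=-5); A at (east=0, north=0).
Therefore A relative to C: (east=0, north=0).

Answer: A is at (east=0, north=0) relative to C.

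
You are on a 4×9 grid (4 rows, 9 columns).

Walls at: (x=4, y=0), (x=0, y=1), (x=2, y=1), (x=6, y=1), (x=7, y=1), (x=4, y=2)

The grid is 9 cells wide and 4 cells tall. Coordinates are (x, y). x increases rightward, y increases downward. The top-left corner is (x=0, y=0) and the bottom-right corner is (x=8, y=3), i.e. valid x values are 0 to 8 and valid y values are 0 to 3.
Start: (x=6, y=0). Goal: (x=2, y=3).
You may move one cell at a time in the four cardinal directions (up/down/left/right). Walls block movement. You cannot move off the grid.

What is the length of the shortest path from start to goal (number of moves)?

BFS from (x=6, y=0) until reaching (x=2, y=3):
  Distance 0: (x=6, y=0)
  Distance 1: (x=5, y=0), (x=7, y=0)
  Distance 2: (x=8, y=0), (x=5, y=1)
  Distance 3: (x=4, y=1), (x=8, y=1), (x=5, y=2)
  Distance 4: (x=3, y=1), (x=6, y=2), (x=8, y=2), (x=5, y=3)
  Distance 5: (x=3, y=0), (x=3, y=2), (x=7, y=2), (x=4, y=3), (x=6, y=3), (x=8, y=3)
  Distance 6: (x=2, y=0), (x=2, y=2), (x=3, y=3), (x=7, y=3)
  Distance 7: (x=1, y=0), (x=1, y=2), (x=2, y=3)  <- goal reached here
One shortest path (7 moves): (x=6, y=0) -> (x=5, y=0) -> (x=5, y=1) -> (x=4, y=1) -> (x=3, y=1) -> (x=3, y=2) -> (x=2, y=2) -> (x=2, y=3)

Answer: Shortest path length: 7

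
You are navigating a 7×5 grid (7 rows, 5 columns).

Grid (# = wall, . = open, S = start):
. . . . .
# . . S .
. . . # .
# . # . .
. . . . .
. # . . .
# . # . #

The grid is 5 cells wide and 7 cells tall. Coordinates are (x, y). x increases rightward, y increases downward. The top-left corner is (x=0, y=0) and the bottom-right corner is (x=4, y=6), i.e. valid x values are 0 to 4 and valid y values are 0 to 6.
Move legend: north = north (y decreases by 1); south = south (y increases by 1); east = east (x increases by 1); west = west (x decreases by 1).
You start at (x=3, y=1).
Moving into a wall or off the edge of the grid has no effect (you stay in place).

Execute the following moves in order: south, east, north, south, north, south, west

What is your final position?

Answer: Final position: (x=3, y=1)

Derivation:
Start: (x=3, y=1)
  south (south): blocked, stay at (x=3, y=1)
  east (east): (x=3, y=1) -> (x=4, y=1)
  north (north): (x=4, y=1) -> (x=4, y=0)
  south (south): (x=4, y=0) -> (x=4, y=1)
  north (north): (x=4, y=1) -> (x=4, y=0)
  south (south): (x=4, y=0) -> (x=4, y=1)
  west (west): (x=4, y=1) -> (x=3, y=1)
Final: (x=3, y=1)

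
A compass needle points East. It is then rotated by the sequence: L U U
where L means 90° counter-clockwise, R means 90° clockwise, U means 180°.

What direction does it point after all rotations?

Answer: Final heading: North

Derivation:
Start: East
  L (left (90° counter-clockwise)) -> North
  U (U-turn (180°)) -> South
  U (U-turn (180°)) -> North
Final: North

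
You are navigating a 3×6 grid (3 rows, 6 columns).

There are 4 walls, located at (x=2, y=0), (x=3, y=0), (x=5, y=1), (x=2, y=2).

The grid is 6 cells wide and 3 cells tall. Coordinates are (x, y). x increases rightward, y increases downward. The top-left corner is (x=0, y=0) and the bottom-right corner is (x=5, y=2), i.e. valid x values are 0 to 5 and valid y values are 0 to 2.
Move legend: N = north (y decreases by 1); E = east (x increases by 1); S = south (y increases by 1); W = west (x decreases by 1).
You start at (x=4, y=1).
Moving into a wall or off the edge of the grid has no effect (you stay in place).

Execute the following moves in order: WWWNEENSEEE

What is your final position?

Start: (x=4, y=1)
  W (west): (x=4, y=1) -> (x=3, y=1)
  W (west): (x=3, y=1) -> (x=2, y=1)
  W (west): (x=2, y=1) -> (x=1, y=1)
  N (north): (x=1, y=1) -> (x=1, y=0)
  E (east): blocked, stay at (x=1, y=0)
  E (east): blocked, stay at (x=1, y=0)
  N (north): blocked, stay at (x=1, y=0)
  S (south): (x=1, y=0) -> (x=1, y=1)
  E (east): (x=1, y=1) -> (x=2, y=1)
  E (east): (x=2, y=1) -> (x=3, y=1)
  E (east): (x=3, y=1) -> (x=4, y=1)
Final: (x=4, y=1)

Answer: Final position: (x=4, y=1)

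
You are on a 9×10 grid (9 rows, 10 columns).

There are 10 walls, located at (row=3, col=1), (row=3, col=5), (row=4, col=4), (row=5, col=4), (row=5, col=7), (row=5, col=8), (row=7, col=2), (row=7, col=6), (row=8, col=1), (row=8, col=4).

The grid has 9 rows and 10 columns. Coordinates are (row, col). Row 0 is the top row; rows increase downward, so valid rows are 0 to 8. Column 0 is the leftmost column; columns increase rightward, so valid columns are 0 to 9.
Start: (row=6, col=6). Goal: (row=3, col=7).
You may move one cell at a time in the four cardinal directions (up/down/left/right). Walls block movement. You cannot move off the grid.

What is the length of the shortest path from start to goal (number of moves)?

Answer: Shortest path length: 4

Derivation:
BFS from (row=6, col=6) until reaching (row=3, col=7):
  Distance 0: (row=6, col=6)
  Distance 1: (row=5, col=6), (row=6, col=5), (row=6, col=7)
  Distance 2: (row=4, col=6), (row=5, col=5), (row=6, col=4), (row=6, col=8), (row=7, col=5), (row=7, col=7)
  Distance 3: (row=3, col=6), (row=4, col=5), (row=4, col=7), (row=6, col=3), (row=6, col=9), (row=7, col=4), (row=7, col=8), (row=8, col=5), (row=8, col=7)
  Distance 4: (row=2, col=6), (row=3, col=7), (row=4, col=8), (row=5, col=3), (row=5, col=9), (row=6, col=2), (row=7, col=3), (row=7, col=9), (row=8, col=6), (row=8, col=8)  <- goal reached here
One shortest path (4 moves): (row=6, col=6) -> (row=5, col=6) -> (row=4, col=6) -> (row=4, col=7) -> (row=3, col=7)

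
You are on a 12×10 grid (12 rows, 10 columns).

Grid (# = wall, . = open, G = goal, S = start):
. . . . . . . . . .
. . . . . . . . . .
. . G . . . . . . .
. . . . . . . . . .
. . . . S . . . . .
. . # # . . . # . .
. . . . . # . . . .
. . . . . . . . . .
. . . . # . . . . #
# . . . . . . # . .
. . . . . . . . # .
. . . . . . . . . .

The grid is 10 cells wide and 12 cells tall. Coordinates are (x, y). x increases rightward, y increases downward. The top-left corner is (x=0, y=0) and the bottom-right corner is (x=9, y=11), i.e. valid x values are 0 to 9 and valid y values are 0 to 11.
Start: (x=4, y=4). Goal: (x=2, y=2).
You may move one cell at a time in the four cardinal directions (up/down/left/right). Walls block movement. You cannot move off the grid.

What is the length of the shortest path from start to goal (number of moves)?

Answer: Shortest path length: 4

Derivation:
BFS from (x=4, y=4) until reaching (x=2, y=2):
  Distance 0: (x=4, y=4)
  Distance 1: (x=4, y=3), (x=3, y=4), (x=5, y=4), (x=4, y=5)
  Distance 2: (x=4, y=2), (x=3, y=3), (x=5, y=3), (x=2, y=4), (x=6, y=4), (x=5, y=5), (x=4, y=6)
  Distance 3: (x=4, y=1), (x=3, y=2), (x=5, y=2), (x=2, y=3), (x=6, y=3), (x=1, y=4), (x=7, y=4), (x=6, y=5), (x=3, y=6), (x=4, y=7)
  Distance 4: (x=4, y=0), (x=3, y=1), (x=5, y=1), (x=2, y=2), (x=6, y=2), (x=1, y=3), (x=7, y=3), (x=0, y=4), (x=8, y=4), (x=1, y=5), (x=2, y=6), (x=6, y=6), (x=3, y=7), (x=5, y=7)  <- goal reached here
One shortest path (4 moves): (x=4, y=4) -> (x=3, y=4) -> (x=2, y=4) -> (x=2, y=3) -> (x=2, y=2)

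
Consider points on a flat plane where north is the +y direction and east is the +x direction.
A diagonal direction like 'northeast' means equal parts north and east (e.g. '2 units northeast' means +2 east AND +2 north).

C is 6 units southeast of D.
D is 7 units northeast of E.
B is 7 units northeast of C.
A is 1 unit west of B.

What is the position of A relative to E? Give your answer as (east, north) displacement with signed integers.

Answer: A is at (east=19, north=8) relative to E.

Derivation:
Place E at the origin (east=0, north=0).
  D is 7 units northeast of E: delta (east=+7, north=+7); D at (east=7, north=7).
  C is 6 units southeast of D: delta (east=+6, north=-6); C at (east=13, north=1).
  B is 7 units northeast of C: delta (east=+7, north=+7); B at (east=20, north=8).
  A is 1 unit west of B: delta (east=-1, north=+0); A at (east=19, north=8).
Therefore A relative to E: (east=19, north=8).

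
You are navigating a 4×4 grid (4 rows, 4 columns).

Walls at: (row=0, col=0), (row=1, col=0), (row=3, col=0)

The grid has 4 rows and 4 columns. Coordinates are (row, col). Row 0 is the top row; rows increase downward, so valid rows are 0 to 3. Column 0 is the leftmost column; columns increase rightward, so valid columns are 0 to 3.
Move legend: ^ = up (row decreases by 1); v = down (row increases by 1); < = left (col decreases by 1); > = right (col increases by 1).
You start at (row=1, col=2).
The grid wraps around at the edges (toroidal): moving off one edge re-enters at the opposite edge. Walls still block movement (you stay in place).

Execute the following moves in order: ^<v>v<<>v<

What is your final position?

Answer: Final position: (row=3, col=1)

Derivation:
Start: (row=1, col=2)
  ^ (up): (row=1, col=2) -> (row=0, col=2)
  < (left): (row=0, col=2) -> (row=0, col=1)
  v (down): (row=0, col=1) -> (row=1, col=1)
  > (right): (row=1, col=1) -> (row=1, col=2)
  v (down): (row=1, col=2) -> (row=2, col=2)
  < (left): (row=2, col=2) -> (row=2, col=1)
  < (left): (row=2, col=1) -> (row=2, col=0)
  > (right): (row=2, col=0) -> (row=2, col=1)
  v (down): (row=2, col=1) -> (row=3, col=1)
  < (left): blocked, stay at (row=3, col=1)
Final: (row=3, col=1)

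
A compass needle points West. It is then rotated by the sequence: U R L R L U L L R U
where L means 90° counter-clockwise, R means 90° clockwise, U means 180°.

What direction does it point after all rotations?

Start: West
  U (U-turn (180°)) -> East
  R (right (90° clockwise)) -> South
  L (left (90° counter-clockwise)) -> East
  R (right (90° clockwise)) -> South
  L (left (90° counter-clockwise)) -> East
  U (U-turn (180°)) -> West
  L (left (90° counter-clockwise)) -> South
  L (left (90° counter-clockwise)) -> East
  R (right (90° clockwise)) -> South
  U (U-turn (180°)) -> North
Final: North

Answer: Final heading: North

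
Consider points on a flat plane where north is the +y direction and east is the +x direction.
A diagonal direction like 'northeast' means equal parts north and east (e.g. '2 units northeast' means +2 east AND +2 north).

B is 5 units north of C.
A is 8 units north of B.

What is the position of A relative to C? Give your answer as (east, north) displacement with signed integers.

Answer: A is at (east=0, north=13) relative to C.

Derivation:
Place C at the origin (east=0, north=0).
  B is 5 units north of C: delta (east=+0, north=+5); B at (east=0, north=5).
  A is 8 units north of B: delta (east=+0, north=+8); A at (east=0, north=13).
Therefore A relative to C: (east=0, north=13).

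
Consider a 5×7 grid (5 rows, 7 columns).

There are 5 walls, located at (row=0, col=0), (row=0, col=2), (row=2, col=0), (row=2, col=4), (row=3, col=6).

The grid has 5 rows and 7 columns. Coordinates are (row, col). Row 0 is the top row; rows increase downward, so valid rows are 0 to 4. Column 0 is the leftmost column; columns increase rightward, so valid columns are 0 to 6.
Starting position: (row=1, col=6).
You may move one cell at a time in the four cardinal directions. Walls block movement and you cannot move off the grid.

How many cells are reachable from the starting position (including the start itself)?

Answer: Reachable cells: 30

Derivation:
BFS flood-fill from (row=1, col=6):
  Distance 0: (row=1, col=6)
  Distance 1: (row=0, col=6), (row=1, col=5), (row=2, col=6)
  Distance 2: (row=0, col=5), (row=1, col=4), (row=2, col=5)
  Distance 3: (row=0, col=4), (row=1, col=3), (row=3, col=5)
  Distance 4: (row=0, col=3), (row=1, col=2), (row=2, col=3), (row=3, col=4), (row=4, col=5)
  Distance 5: (row=1, col=1), (row=2, col=2), (row=3, col=3), (row=4, col=4), (row=4, col=6)
  Distance 6: (row=0, col=1), (row=1, col=0), (row=2, col=1), (row=3, col=2), (row=4, col=3)
  Distance 7: (row=3, col=1), (row=4, col=2)
  Distance 8: (row=3, col=0), (row=4, col=1)
  Distance 9: (row=4, col=0)
Total reachable: 30 (grid has 30 open cells total)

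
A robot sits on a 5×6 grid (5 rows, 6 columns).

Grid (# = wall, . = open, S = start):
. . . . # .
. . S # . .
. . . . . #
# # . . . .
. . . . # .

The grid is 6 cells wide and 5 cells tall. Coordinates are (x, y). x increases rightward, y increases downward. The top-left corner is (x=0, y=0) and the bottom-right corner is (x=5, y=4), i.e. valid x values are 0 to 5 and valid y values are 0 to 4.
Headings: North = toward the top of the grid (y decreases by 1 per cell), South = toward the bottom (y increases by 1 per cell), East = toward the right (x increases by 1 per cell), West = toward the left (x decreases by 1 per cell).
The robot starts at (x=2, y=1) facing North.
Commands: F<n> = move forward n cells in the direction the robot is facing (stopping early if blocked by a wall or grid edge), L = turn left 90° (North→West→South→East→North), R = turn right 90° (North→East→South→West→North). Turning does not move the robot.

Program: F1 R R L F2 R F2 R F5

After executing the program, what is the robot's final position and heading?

Start: (x=2, y=1), facing North
  F1: move forward 1, now at (x=2, y=0)
  R: turn right, now facing East
  R: turn right, now facing South
  L: turn left, now facing East
  F2: move forward 1/2 (blocked), now at (x=3, y=0)
  R: turn right, now facing South
  F2: move forward 0/2 (blocked), now at (x=3, y=0)
  R: turn right, now facing West
  F5: move forward 3/5 (blocked), now at (x=0, y=0)
Final: (x=0, y=0), facing West

Answer: Final position: (x=0, y=0), facing West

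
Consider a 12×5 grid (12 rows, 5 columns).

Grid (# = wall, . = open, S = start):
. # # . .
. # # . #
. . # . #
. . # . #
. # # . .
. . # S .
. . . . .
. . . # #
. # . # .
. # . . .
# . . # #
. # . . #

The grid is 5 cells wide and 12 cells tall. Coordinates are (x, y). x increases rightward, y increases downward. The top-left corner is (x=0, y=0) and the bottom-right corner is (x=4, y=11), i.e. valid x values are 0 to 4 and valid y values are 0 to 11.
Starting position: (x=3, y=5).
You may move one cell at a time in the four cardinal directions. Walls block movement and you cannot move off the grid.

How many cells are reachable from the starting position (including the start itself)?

BFS flood-fill from (x=3, y=5):
  Distance 0: (x=3, y=5)
  Distance 1: (x=3, y=4), (x=4, y=5), (x=3, y=6)
  Distance 2: (x=3, y=3), (x=4, y=4), (x=2, y=6), (x=4, y=6)
  Distance 3: (x=3, y=2), (x=1, y=6), (x=2, y=7)
  Distance 4: (x=3, y=1), (x=1, y=5), (x=0, y=6), (x=1, y=7), (x=2, y=8)
  Distance 5: (x=3, y=0), (x=0, y=5), (x=0, y=7), (x=2, y=9)
  Distance 6: (x=4, y=0), (x=0, y=4), (x=0, y=8), (x=3, y=9), (x=2, y=10)
  Distance 7: (x=0, y=3), (x=0, y=9), (x=4, y=9), (x=1, y=10), (x=2, y=11)
  Distance 8: (x=0, y=2), (x=1, y=3), (x=4, y=8), (x=3, y=11)
  Distance 9: (x=0, y=1), (x=1, y=2)
  Distance 10: (x=0, y=0)
Total reachable: 37 (grid has 38 open cells total)

Answer: Reachable cells: 37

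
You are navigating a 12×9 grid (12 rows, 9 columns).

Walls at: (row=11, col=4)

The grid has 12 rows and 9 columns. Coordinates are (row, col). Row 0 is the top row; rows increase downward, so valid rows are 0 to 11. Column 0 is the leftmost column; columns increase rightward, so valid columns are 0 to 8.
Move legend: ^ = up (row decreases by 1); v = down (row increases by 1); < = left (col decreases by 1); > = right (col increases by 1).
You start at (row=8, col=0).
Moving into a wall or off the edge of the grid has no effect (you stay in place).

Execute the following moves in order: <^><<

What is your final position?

Start: (row=8, col=0)
  < (left): blocked, stay at (row=8, col=0)
  ^ (up): (row=8, col=0) -> (row=7, col=0)
  > (right): (row=7, col=0) -> (row=7, col=1)
  < (left): (row=7, col=1) -> (row=7, col=0)
  < (left): blocked, stay at (row=7, col=0)
Final: (row=7, col=0)

Answer: Final position: (row=7, col=0)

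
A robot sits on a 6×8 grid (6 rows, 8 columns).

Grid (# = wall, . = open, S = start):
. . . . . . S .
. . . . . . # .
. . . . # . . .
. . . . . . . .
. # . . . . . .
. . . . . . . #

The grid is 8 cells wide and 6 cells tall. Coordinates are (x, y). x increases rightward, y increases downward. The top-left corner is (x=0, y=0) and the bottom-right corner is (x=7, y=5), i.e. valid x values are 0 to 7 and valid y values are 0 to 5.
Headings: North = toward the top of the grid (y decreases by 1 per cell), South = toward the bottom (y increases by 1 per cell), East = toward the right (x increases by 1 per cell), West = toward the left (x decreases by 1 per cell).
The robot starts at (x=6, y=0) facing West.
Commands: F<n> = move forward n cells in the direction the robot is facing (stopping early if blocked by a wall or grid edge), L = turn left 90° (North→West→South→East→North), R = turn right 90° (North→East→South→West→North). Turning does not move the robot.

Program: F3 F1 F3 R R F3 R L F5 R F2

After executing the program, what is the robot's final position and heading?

Answer: Final position: (x=7, y=2), facing South

Derivation:
Start: (x=6, y=0), facing West
  F3: move forward 3, now at (x=3, y=0)
  F1: move forward 1, now at (x=2, y=0)
  F3: move forward 2/3 (blocked), now at (x=0, y=0)
  R: turn right, now facing North
  R: turn right, now facing East
  F3: move forward 3, now at (x=3, y=0)
  R: turn right, now facing South
  L: turn left, now facing East
  F5: move forward 4/5 (blocked), now at (x=7, y=0)
  R: turn right, now facing South
  F2: move forward 2, now at (x=7, y=2)
Final: (x=7, y=2), facing South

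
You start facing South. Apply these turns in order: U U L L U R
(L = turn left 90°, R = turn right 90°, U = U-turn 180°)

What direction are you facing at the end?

Answer: Final heading: West

Derivation:
Start: South
  U (U-turn (180°)) -> North
  U (U-turn (180°)) -> South
  L (left (90° counter-clockwise)) -> East
  L (left (90° counter-clockwise)) -> North
  U (U-turn (180°)) -> South
  R (right (90° clockwise)) -> West
Final: West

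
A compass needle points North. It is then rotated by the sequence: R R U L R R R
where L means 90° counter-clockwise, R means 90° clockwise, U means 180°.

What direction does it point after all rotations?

Start: North
  R (right (90° clockwise)) -> East
  R (right (90° clockwise)) -> South
  U (U-turn (180°)) -> North
  L (left (90° counter-clockwise)) -> West
  R (right (90° clockwise)) -> North
  R (right (90° clockwise)) -> East
  R (right (90° clockwise)) -> South
Final: South

Answer: Final heading: South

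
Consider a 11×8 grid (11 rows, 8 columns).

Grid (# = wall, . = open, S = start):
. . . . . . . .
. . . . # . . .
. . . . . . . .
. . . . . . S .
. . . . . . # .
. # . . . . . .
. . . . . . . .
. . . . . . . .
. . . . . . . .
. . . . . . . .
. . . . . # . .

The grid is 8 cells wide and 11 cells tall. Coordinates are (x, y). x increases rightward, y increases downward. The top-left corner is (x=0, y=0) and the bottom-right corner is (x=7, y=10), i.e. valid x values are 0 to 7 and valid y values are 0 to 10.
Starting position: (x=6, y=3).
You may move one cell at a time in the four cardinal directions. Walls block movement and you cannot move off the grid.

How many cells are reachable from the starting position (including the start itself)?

Answer: Reachable cells: 84

Derivation:
BFS flood-fill from (x=6, y=3):
  Distance 0: (x=6, y=3)
  Distance 1: (x=6, y=2), (x=5, y=3), (x=7, y=3)
  Distance 2: (x=6, y=1), (x=5, y=2), (x=7, y=2), (x=4, y=3), (x=5, y=4), (x=7, y=4)
  Distance 3: (x=6, y=0), (x=5, y=1), (x=7, y=1), (x=4, y=2), (x=3, y=3), (x=4, y=4), (x=5, y=5), (x=7, y=5)
  Distance 4: (x=5, y=0), (x=7, y=0), (x=3, y=2), (x=2, y=3), (x=3, y=4), (x=4, y=5), (x=6, y=5), (x=5, y=6), (x=7, y=6)
  Distance 5: (x=4, y=0), (x=3, y=1), (x=2, y=2), (x=1, y=3), (x=2, y=4), (x=3, y=5), (x=4, y=6), (x=6, y=6), (x=5, y=7), (x=7, y=7)
  Distance 6: (x=3, y=0), (x=2, y=1), (x=1, y=2), (x=0, y=3), (x=1, y=4), (x=2, y=5), (x=3, y=6), (x=4, y=7), (x=6, y=7), (x=5, y=8), (x=7, y=8)
  Distance 7: (x=2, y=0), (x=1, y=1), (x=0, y=2), (x=0, y=4), (x=2, y=6), (x=3, y=7), (x=4, y=8), (x=6, y=8), (x=5, y=9), (x=7, y=9)
  Distance 8: (x=1, y=0), (x=0, y=1), (x=0, y=5), (x=1, y=6), (x=2, y=7), (x=3, y=8), (x=4, y=9), (x=6, y=9), (x=7, y=10)
  Distance 9: (x=0, y=0), (x=0, y=6), (x=1, y=7), (x=2, y=8), (x=3, y=9), (x=4, y=10), (x=6, y=10)
  Distance 10: (x=0, y=7), (x=1, y=8), (x=2, y=9), (x=3, y=10)
  Distance 11: (x=0, y=8), (x=1, y=9), (x=2, y=10)
  Distance 12: (x=0, y=9), (x=1, y=10)
  Distance 13: (x=0, y=10)
Total reachable: 84 (grid has 84 open cells total)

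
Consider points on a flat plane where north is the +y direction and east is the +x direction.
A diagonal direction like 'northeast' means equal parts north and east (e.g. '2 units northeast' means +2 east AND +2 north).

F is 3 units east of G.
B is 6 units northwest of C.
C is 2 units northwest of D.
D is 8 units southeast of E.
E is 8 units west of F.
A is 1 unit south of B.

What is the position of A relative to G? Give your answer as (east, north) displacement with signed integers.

Place G at the origin (east=0, north=0).
  F is 3 units east of G: delta (east=+3, north=+0); F at (east=3, north=0).
  E is 8 units west of F: delta (east=-8, north=+0); E at (east=-5, north=0).
  D is 8 units southeast of E: delta (east=+8, north=-8); D at (east=3, north=-8).
  C is 2 units northwest of D: delta (east=-2, north=+2); C at (east=1, north=-6).
  B is 6 units northwest of C: delta (east=-6, north=+6); B at (east=-5, north=0).
  A is 1 unit south of B: delta (east=+0, north=-1); A at (east=-5, north=-1).
Therefore A relative to G: (east=-5, north=-1).

Answer: A is at (east=-5, north=-1) relative to G.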